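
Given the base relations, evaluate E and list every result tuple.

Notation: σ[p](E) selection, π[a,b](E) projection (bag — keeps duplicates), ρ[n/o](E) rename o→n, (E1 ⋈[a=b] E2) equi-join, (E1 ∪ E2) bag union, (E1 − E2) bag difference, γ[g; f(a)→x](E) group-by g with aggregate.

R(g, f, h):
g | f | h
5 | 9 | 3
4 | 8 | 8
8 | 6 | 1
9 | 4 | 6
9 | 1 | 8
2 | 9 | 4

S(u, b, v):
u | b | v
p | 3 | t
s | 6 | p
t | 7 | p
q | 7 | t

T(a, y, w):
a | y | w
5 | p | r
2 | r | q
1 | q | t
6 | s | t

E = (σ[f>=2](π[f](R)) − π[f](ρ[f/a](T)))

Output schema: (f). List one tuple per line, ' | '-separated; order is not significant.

Stepwise |·|:
  R → 6
  π[f](R) → 6
  σ[f>=2](π[f](R)) → 5
  T → 4
  ρ[f/a](T) → 4
  π[f](ρ[f/a](T)) → 4
  (σ[f>=2](π[f](R)) − π[f](ρ[f/a](T))) → 4

== RESULT ==
f
4
8
9
9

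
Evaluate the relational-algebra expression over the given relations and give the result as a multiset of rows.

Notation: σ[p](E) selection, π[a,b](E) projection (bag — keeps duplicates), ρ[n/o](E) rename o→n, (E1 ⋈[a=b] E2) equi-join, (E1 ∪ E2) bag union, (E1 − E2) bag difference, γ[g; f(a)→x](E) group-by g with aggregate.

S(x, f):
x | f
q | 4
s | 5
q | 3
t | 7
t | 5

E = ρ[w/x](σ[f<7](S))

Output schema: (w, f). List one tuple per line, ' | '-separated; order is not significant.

Row counts bottom-up:
  S → 5
  σ[f<7](S) → 4
  ρ[w/x](σ[f<7](S)) → 4

== RESULT ==
w | f
q | 3
q | 4
s | 5
t | 5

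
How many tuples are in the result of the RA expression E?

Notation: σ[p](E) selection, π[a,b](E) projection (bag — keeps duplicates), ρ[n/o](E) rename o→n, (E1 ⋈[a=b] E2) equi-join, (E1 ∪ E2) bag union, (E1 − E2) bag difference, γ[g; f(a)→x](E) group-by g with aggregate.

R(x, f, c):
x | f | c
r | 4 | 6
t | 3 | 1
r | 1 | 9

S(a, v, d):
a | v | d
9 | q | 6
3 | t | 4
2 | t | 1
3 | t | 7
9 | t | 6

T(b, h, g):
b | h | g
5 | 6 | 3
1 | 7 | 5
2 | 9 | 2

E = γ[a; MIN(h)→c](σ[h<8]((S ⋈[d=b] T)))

Per-node cardinality:
  S → 5
  T → 3
  (S ⋈[d=b] T) → 1
  σ[h<8]((S ⋈[d=b] T)) → 1
  γ[a; MIN(h)→c](σ[h<8]((S ⋈[d=b] T))) → 1

|E| = 1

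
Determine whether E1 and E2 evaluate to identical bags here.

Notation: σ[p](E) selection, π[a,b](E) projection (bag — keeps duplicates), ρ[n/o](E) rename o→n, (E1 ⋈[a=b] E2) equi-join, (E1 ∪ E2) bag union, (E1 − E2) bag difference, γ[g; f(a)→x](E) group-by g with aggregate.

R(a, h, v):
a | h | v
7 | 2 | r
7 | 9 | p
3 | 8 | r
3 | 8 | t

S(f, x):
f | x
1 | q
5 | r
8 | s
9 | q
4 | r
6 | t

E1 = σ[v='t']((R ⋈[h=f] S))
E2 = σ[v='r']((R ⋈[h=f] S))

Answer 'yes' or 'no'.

E1 stepwise |·|:
  R → 4
  S → 6
  (R ⋈[h=f] S) → 3
  σ[v='t']((R ⋈[h=f] S)) → 1
E2 stepwise |·|:
  R → 4
  S → 6
  (R ⋈[h=f] S) → 3
  σ[v='r']((R ⋈[h=f] S)) → 1

E1 result:
a | h | v | f | x
3 | 8 | t | 8 | s
E2 result:
a | h | v | f | x
3 | 8 | r | 8 | s
Witness: (3, 8, 't', 8, 's') appears 1× in E1 but 0× in E2.

no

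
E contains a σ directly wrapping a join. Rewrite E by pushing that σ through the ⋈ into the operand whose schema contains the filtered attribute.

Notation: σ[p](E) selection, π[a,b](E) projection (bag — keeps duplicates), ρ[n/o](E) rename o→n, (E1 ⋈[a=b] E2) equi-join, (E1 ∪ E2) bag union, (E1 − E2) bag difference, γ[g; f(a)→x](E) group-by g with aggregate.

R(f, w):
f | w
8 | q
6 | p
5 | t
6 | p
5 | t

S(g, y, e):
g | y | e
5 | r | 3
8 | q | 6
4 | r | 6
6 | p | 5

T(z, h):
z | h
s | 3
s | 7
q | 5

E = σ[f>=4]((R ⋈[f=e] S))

σ filters on f, owned by the left side.
E' = (σ[f>=4](R) ⋈[f=e] S)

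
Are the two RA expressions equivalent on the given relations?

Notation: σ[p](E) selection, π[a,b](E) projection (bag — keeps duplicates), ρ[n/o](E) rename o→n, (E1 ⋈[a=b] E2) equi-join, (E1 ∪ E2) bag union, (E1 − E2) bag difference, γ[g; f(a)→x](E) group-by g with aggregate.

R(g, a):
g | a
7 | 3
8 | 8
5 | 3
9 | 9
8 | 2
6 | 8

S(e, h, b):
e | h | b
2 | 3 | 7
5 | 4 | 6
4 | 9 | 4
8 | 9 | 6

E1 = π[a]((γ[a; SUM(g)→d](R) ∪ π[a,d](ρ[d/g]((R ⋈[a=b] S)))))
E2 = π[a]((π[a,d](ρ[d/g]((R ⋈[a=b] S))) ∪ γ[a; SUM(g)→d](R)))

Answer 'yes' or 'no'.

E1 per-node cardinality:
  R → 6
  γ[a; SUM(g)→d](R) → 4
  R → 6
  S → 4
  (R ⋈[a=b] S) → 0
  ρ[d/g]((R ⋈[a=b] S)) → 0
  π[a,d](ρ[d/g]((R ⋈[a=b] S))) → 0
  (γ[a; SUM(g)→d](R) ∪ π[a,d](ρ[d/g]((R ⋈[a=b] S)))) → 4
  π[a]((γ[a; SUM(g)→d](R) ∪ π[a,d](ρ[d/g]((R ⋈[a=b] S))))) → 4
E2 per-node cardinality:
  R → 6
  S → 4
  (R ⋈[a=b] S) → 0
  ρ[d/g]((R ⋈[a=b] S)) → 0
  π[a,d](ρ[d/g]((R ⋈[a=b] S))) → 0
  R → 6
  γ[a; SUM(g)→d](R) → 4
  (π[a,d](ρ[d/g]((R ⋈[a=b] S))) ∪ γ[a; SUM(g)→d](R)) → 4
  π[a]((π[a,d](ρ[d/g]((R ⋈[a=b] S))) ∪ γ[a; SUM(g)→d](R))) → 4

E1 and E2 produce the same multiset:
a
2
3
8
9

yes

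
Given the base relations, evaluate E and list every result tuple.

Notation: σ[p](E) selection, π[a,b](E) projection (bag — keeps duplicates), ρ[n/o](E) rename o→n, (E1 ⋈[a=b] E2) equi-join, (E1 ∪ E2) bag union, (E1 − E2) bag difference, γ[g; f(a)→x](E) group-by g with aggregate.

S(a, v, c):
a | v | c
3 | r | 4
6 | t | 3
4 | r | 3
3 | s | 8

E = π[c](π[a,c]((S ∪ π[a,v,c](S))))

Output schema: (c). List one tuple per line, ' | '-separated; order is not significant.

Subexpression sizes:
  S → 4
  S → 4
  π[a,v,c](S) → 4
  (S ∪ π[a,v,c](S)) → 8
  π[a,c]((S ∪ π[a,v,c](S))) → 8
  π[c](π[a,c]((S ∪ π[a,v,c](S)))) → 8

== RESULT ==
c
3
3
3
3
4
4
8
8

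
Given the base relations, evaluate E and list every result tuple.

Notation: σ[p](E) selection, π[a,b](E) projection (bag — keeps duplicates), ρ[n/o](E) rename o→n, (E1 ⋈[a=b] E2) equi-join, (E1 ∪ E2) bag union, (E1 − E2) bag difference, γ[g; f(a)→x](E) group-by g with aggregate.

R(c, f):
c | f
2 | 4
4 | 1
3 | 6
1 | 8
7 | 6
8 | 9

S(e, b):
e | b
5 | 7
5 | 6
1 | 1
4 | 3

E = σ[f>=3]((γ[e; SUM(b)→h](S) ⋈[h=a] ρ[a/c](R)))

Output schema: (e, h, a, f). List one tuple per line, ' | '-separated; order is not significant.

Per-node cardinality:
  S → 4
  γ[e; SUM(b)→h](S) → 3
  R → 6
  ρ[a/c](R) → 6
  (γ[e; SUM(b)→h](S) ⋈[h=a] ρ[a/c](R)) → 2
  σ[f>=3]((γ[e; SUM(b)→h](S) ⋈[h=a] ρ[a/c](R))) → 2

== RESULT ==
e | h | a | f
1 | 1 | 1 | 8
4 | 3 | 3 | 6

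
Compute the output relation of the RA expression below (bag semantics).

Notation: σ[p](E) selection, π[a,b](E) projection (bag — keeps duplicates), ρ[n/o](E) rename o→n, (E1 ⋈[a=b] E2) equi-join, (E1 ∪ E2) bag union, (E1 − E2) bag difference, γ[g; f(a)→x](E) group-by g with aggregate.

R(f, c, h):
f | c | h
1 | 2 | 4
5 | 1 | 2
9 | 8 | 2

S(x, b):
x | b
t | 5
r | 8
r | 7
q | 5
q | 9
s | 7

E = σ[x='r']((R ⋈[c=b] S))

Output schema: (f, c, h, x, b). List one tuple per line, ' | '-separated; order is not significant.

Per-node cardinality:
  R → 3
  S → 6
  (R ⋈[c=b] S) → 1
  σ[x='r']((R ⋈[c=b] S)) → 1

== RESULT ==
f | c | h | x | b
9 | 8 | 2 | r | 8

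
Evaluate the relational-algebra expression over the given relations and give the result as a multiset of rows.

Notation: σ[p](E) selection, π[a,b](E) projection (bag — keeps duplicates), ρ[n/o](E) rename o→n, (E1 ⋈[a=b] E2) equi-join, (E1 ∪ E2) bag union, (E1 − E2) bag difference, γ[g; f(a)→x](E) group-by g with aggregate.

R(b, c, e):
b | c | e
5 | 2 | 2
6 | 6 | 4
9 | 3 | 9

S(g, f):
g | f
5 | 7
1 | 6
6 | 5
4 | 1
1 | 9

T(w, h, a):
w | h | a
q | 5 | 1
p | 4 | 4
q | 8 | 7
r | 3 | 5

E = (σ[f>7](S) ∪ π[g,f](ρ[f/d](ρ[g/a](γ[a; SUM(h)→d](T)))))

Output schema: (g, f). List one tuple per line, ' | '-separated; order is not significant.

Subexpression sizes:
  S → 5
  σ[f>7](S) → 1
  T → 4
  γ[a; SUM(h)→d](T) → 4
  ρ[g/a](γ[a; SUM(h)→d](T)) → 4
  ρ[f/d](ρ[g/a](γ[a; SUM(h)→d](T))) → 4
  π[g,f](ρ[f/d](ρ[g/a](γ[a; SUM(h)→d](T)))) → 4
  (σ[f>7](S) ∪ π[g,f](ρ[f/d](ρ[g/a](γ[a; SUM(h)→d](T))))) → 5

== RESULT ==
g | f
1 | 5
1 | 9
4 | 4
5 | 3
7 | 8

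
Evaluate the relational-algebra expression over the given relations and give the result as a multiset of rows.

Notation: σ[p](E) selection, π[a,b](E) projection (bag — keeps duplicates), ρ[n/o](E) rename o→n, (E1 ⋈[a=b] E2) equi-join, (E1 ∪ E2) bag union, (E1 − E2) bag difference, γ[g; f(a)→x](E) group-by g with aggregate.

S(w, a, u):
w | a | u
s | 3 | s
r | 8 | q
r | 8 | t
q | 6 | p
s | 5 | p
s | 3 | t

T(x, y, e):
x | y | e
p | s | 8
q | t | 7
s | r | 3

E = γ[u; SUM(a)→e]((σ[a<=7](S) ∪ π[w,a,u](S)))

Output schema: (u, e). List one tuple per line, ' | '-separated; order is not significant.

Stepwise |·|:
  S → 6
  σ[a<=7](S) → 4
  S → 6
  π[w,a,u](S) → 6
  (σ[a<=7](S) ∪ π[w,a,u](S)) → 10
  γ[u; SUM(a)→e]((σ[a<=7](S) ∪ π[w,a,u](S))) → 4

== RESULT ==
u | e
p | 22
q | 8
s | 6
t | 14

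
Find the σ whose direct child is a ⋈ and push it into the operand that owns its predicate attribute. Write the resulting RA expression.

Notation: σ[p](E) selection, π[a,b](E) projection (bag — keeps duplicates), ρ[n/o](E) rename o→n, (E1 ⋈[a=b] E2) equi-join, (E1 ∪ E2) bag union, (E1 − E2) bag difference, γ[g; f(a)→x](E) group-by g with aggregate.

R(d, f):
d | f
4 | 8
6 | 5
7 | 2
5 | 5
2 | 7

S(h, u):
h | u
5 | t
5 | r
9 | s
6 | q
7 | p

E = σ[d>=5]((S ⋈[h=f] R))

σ filters on d, owned by the right side.
E' = (S ⋈[h=f] σ[d>=5](R))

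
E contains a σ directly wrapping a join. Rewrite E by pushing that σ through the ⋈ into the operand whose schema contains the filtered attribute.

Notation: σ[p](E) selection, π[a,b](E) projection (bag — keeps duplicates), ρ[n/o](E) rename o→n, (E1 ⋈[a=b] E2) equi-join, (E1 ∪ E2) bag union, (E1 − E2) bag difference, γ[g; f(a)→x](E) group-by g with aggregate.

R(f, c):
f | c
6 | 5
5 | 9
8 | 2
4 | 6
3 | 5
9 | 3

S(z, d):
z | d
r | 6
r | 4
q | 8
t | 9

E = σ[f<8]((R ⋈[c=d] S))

σ filters on f, owned by the left side.
E' = (σ[f<8](R) ⋈[c=d] S)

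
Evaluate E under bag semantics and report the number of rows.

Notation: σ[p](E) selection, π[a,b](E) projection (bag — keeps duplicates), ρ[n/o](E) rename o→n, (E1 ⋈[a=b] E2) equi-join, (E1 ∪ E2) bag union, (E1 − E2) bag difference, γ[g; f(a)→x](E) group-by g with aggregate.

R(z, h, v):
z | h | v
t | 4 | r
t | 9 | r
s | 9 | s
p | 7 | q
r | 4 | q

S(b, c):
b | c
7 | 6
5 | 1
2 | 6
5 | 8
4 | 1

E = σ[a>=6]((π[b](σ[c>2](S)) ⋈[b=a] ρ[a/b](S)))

Subexpression sizes:
  S → 5
  σ[c>2](S) → 3
  π[b](σ[c>2](S)) → 3
  S → 5
  ρ[a/b](S) → 5
  (π[b](σ[c>2](S)) ⋈[b=a] ρ[a/b](S)) → 4
  σ[a>=6]((π[b](σ[c>2](S)) ⋈[b=a] ρ[a/b](S))) → 1

|E| = 1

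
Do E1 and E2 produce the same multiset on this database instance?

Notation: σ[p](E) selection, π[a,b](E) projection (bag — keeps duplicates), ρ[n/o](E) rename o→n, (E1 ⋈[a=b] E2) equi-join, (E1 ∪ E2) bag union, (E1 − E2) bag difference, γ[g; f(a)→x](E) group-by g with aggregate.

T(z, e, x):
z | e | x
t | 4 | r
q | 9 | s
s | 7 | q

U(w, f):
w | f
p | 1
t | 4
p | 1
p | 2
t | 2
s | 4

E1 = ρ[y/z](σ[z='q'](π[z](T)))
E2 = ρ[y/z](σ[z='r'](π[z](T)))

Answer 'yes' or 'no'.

E1 stepwise |·|:
  T → 3
  π[z](T) → 3
  σ[z='q'](π[z](T)) → 1
  ρ[y/z](σ[z='q'](π[z](T))) → 1
E2 stepwise |·|:
  T → 3
  π[z](T) → 3
  σ[z='r'](π[z](T)) → 0
  ρ[y/z](σ[z='r'](π[z](T))) → 0

E1 result:
y
q
E2 result:
y
(0 rows)
Witness: ('q',) appears 1× in E1 but 0× in E2.

no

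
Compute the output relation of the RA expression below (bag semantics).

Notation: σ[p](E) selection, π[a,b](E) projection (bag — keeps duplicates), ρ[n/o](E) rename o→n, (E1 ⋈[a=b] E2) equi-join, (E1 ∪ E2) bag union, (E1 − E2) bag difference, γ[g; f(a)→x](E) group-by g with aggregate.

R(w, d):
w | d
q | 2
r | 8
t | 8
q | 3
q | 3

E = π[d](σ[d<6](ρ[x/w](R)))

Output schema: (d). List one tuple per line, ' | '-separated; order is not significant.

Per-node cardinality:
  R → 5
  ρ[x/w](R) → 5
  σ[d<6](ρ[x/w](R)) → 3
  π[d](σ[d<6](ρ[x/w](R))) → 3

== RESULT ==
d
2
3
3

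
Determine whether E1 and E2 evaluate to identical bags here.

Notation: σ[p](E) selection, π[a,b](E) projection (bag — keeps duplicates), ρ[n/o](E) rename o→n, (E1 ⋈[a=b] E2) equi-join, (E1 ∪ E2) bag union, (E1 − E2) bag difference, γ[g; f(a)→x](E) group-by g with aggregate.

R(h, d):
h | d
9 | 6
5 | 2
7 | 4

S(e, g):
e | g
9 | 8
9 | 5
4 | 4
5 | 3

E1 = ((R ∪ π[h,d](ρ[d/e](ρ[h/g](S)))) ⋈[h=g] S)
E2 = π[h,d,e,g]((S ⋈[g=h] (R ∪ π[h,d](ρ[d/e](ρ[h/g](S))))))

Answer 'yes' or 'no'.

E1 stepwise |·|:
  R → 3
  S → 4
  ρ[h/g](S) → 4
  ρ[d/e](ρ[h/g](S)) → 4
  π[h,d](ρ[d/e](ρ[h/g](S))) → 4
  (R ∪ π[h,d](ρ[d/e](ρ[h/g](S)))) → 7
  S → 4
  ((R ∪ π[h,d](ρ[d/e](ρ[h/g](S)))) ⋈[h=g] S) → 5
E2 stepwise |·|:
  S → 4
  R → 3
  S → 4
  ρ[h/g](S) → 4
  ρ[d/e](ρ[h/g](S)) → 4
  π[h,d](ρ[d/e](ρ[h/g](S))) → 4
  (R ∪ π[h,d](ρ[d/e](ρ[h/g](S)))) → 7
  (S ⋈[g=h] (R ∪ π[h,d](ρ[d/e](ρ[h/g](S))))) → 5
  π[h,d,e,g]((S ⋈[g=h] (R ∪ π[h,d](ρ[d/e](ρ[h/g](S)))))) → 5

E1 and E2 produce the same multiset:
h | d | e | g
3 | 5 | 5 | 3
4 | 4 | 4 | 4
5 | 2 | 9 | 5
5 | 9 | 9 | 5
8 | 9 | 9 | 8

yes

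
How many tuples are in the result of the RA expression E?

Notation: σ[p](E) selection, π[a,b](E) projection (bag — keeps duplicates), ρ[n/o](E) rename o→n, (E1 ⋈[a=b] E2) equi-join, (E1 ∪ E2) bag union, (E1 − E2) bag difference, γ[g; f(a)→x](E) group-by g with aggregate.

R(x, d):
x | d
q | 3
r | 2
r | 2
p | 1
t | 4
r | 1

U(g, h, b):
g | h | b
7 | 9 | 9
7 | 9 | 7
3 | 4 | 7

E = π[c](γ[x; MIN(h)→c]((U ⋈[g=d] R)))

Stepwise |·|:
  U → 3
  R → 6
  (U ⋈[g=d] R) → 1
  γ[x; MIN(h)→c]((U ⋈[g=d] R)) → 1
  π[c](γ[x; MIN(h)→c]((U ⋈[g=d] R))) → 1

|E| = 1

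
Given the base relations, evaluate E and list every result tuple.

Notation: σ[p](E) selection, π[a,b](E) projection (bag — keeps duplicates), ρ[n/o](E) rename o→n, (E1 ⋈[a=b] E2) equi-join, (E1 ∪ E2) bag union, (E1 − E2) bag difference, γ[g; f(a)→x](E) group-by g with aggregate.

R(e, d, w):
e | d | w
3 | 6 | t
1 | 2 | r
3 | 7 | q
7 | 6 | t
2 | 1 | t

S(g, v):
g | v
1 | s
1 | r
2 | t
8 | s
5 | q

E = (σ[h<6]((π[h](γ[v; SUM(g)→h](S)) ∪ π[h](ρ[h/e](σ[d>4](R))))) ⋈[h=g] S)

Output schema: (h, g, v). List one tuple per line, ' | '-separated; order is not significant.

Row counts bottom-up:
  S → 5
  γ[v; SUM(g)→h](S) → 4
  π[h](γ[v; SUM(g)→h](S)) → 4
  R → 5
  σ[d>4](R) → 3
  ρ[h/e](σ[d>4](R)) → 3
  π[h](ρ[h/e](σ[d>4](R))) → 3
  (π[h](γ[v; SUM(g)→h](S)) ∪ π[h](ρ[h/e](σ[d>4](R)))) → 7
  σ[h<6]((π[h](γ[v; SUM(g)→h](S)) ∪ π[h](ρ[h/e](σ[d>4](R))))) → 5
  S → 5
  (σ[h<6]((π[h](γ[v; SUM(g)→h](S)) ∪ π[h](ρ[h/e](σ[d>4](R))))) ⋈[h=g] S) → 4

== RESULT ==
h | g | v
1 | 1 | r
1 | 1 | s
2 | 2 | t
5 | 5 | q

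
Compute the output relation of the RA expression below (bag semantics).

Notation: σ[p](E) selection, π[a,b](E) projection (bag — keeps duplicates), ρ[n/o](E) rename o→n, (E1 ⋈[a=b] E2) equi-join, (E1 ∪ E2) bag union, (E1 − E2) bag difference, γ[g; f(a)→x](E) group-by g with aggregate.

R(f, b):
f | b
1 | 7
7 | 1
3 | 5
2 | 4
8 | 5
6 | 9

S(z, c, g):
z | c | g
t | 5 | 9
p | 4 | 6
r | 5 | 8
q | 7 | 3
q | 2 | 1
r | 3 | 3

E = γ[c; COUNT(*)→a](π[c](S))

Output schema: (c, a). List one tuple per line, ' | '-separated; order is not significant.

Per-node cardinality:
  S → 6
  π[c](S) → 6
  γ[c; COUNT(*)→a](π[c](S)) → 5

== RESULT ==
c | a
2 | 1
3 | 1
4 | 1
5 | 2
7 | 1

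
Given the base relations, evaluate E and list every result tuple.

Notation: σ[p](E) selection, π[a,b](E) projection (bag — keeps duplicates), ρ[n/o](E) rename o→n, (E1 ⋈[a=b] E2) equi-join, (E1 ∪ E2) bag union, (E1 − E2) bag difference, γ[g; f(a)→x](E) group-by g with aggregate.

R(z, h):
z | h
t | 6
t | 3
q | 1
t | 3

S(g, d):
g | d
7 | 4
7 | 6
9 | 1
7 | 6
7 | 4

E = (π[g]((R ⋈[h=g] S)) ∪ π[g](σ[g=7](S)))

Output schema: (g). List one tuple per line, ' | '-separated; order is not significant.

Per-node cardinality:
  R → 4
  S → 5
  (R ⋈[h=g] S) → 0
  π[g]((R ⋈[h=g] S)) → 0
  S → 5
  σ[g=7](S) → 4
  π[g](σ[g=7](S)) → 4
  (π[g]((R ⋈[h=g] S)) ∪ π[g](σ[g=7](S))) → 4

== RESULT ==
g
7
7
7
7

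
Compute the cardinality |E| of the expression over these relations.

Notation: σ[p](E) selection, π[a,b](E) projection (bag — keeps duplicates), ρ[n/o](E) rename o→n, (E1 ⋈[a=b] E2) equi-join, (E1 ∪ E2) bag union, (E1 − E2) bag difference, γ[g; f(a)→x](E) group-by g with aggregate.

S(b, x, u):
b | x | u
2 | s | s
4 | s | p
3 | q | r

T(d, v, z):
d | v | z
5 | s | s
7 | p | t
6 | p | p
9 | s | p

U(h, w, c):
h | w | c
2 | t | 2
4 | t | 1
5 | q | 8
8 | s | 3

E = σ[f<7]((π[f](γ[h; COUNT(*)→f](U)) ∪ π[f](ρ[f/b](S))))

Subexpression sizes:
  U → 4
  γ[h; COUNT(*)→f](U) → 4
  π[f](γ[h; COUNT(*)→f](U)) → 4
  S → 3
  ρ[f/b](S) → 3
  π[f](ρ[f/b](S)) → 3
  (π[f](γ[h; COUNT(*)→f](U)) ∪ π[f](ρ[f/b](S))) → 7
  σ[f<7]((π[f](γ[h; COUNT(*)→f](U)) ∪ π[f](ρ[f/b](S)))) → 7

|E| = 7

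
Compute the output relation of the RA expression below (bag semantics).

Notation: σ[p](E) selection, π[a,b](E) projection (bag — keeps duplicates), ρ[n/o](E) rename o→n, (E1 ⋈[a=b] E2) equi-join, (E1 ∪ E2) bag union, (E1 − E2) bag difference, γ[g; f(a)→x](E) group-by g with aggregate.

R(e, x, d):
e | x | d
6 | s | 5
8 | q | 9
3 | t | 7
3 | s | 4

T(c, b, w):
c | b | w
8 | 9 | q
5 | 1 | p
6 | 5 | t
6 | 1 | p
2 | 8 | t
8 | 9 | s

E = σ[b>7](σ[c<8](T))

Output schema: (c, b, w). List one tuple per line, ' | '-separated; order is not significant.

Stepwise |·|:
  T → 6
  σ[c<8](T) → 4
  σ[b>7](σ[c<8](T)) → 1

== RESULT ==
c | b | w
2 | 8 | t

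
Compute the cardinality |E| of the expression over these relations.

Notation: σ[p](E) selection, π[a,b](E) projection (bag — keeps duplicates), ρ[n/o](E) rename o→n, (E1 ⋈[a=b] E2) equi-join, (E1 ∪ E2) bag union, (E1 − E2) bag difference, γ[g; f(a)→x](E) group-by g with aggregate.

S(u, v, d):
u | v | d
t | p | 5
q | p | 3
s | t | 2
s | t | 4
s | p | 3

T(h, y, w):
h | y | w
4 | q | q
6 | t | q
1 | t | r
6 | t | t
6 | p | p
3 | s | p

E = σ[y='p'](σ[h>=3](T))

Subexpression sizes:
  T → 6
  σ[h>=3](T) → 5
  σ[y='p'](σ[h>=3](T)) → 1

|E| = 1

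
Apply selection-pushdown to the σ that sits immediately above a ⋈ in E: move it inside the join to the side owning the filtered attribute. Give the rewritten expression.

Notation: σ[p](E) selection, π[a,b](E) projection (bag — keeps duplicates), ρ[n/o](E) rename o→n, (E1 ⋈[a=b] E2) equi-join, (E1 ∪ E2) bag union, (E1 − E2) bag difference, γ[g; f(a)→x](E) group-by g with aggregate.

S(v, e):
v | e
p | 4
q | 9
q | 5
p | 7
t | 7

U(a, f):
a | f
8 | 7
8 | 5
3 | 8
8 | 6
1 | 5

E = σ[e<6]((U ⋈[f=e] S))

σ filters on e, owned by the right side.
E' = (U ⋈[f=e] σ[e<6](S))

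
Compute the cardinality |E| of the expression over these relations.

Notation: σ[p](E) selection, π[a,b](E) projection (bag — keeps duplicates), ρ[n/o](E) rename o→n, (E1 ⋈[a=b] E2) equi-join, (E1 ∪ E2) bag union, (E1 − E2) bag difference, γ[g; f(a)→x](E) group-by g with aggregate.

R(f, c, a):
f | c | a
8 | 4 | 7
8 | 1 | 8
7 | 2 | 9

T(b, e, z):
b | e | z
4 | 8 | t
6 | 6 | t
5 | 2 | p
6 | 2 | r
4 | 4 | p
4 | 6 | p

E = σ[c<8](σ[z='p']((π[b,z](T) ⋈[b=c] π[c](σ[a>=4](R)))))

Per-node cardinality:
  T → 6
  π[b,z](T) → 6
  R → 3
  σ[a>=4](R) → 3
  π[c](σ[a>=4](R)) → 3
  (π[b,z](T) ⋈[b=c] π[c](σ[a>=4](R))) → 3
  σ[z='p']((π[b,z](T) ⋈[b=c] π[c](σ[a>=4](R)))) → 2
  σ[c<8](σ[z='p']((π[b,z](T) ⋈[b=c] π[c](σ[a>=4](R))))) → 2

|E| = 2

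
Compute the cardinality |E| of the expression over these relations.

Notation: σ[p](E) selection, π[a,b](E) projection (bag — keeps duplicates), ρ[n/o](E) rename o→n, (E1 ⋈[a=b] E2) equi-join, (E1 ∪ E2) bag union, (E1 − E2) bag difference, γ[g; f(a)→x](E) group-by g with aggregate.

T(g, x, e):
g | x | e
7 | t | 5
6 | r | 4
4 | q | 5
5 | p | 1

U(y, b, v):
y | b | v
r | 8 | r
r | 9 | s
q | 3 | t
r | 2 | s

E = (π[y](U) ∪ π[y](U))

Stepwise |·|:
  U → 4
  π[y](U) → 4
  U → 4
  π[y](U) → 4
  (π[y](U) ∪ π[y](U)) → 8

|E| = 8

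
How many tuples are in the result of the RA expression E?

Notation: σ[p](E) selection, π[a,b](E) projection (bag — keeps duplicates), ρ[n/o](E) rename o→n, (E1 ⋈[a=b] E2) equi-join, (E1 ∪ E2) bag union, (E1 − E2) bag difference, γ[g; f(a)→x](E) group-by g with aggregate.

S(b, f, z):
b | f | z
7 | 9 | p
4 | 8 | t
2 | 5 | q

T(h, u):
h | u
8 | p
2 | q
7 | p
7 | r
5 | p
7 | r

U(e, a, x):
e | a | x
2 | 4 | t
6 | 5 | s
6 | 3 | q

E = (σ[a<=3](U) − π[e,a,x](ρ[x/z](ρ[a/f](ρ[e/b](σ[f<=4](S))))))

Row counts bottom-up:
  U → 3
  σ[a<=3](U) → 1
  S → 3
  σ[f<=4](S) → 0
  ρ[e/b](σ[f<=4](S)) → 0
  ρ[a/f](ρ[e/b](σ[f<=4](S))) → 0
  ρ[x/z](ρ[a/f](ρ[e/b](σ[f<=4](S)))) → 0
  π[e,a,x](ρ[x/z](ρ[a/f](ρ[e/b](σ[f<=4](S))))) → 0
  (σ[a<=3](U) − π[e,a,x](ρ[x/z](ρ[a/f](ρ[e/b](σ[f<=4](S)))))) → 1

|E| = 1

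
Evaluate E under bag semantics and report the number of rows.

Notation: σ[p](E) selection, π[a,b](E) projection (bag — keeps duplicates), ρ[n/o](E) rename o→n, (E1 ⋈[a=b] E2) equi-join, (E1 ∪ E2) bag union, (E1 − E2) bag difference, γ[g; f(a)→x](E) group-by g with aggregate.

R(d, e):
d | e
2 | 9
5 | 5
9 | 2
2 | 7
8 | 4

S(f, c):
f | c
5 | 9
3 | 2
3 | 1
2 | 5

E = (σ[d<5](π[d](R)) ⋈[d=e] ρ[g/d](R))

Per-node cardinality:
  R → 5
  π[d](R) → 5
  σ[d<5](π[d](R)) → 2
  R → 5
  ρ[g/d](R) → 5
  (σ[d<5](π[d](R)) ⋈[d=e] ρ[g/d](R)) → 2

|E| = 2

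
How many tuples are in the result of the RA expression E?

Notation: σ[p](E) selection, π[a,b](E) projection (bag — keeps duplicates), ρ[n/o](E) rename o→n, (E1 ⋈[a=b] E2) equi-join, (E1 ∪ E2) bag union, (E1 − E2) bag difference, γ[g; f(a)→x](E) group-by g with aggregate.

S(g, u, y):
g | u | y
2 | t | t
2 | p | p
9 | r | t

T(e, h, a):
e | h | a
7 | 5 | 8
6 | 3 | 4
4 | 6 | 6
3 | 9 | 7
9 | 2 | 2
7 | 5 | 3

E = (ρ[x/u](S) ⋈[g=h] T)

Per-node cardinality:
  S → 3
  ρ[x/u](S) → 3
  T → 6
  (ρ[x/u](S) ⋈[g=h] T) → 3

|E| = 3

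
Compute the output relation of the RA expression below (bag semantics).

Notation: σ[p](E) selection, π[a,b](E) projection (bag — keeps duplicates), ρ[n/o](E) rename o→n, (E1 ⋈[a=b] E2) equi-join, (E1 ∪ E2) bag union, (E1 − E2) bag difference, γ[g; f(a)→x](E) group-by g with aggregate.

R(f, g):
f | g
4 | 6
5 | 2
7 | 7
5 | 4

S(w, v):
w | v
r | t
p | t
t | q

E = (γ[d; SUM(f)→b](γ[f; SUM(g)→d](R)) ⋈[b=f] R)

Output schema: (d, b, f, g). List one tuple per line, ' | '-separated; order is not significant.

Stepwise |·|:
  R → 4
  γ[f; SUM(g)→d](R) → 3
  γ[d; SUM(f)→b](γ[f; SUM(g)→d](R)) → 2
  R → 4
  (γ[d; SUM(f)→b](γ[f; SUM(g)→d](R)) ⋈[b=f] R) → 1

== RESULT ==
d | b | f | g
7 | 7 | 7 | 7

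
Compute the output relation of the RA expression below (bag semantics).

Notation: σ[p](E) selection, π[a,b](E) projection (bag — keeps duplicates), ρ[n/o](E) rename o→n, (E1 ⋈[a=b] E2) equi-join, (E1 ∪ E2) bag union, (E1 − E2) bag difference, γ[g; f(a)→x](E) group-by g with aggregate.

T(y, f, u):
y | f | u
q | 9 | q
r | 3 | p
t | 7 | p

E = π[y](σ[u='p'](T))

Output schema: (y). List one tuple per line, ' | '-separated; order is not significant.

Row counts bottom-up:
  T → 3
  σ[u='p'](T) → 2
  π[y](σ[u='p'](T)) → 2

== RESULT ==
y
r
t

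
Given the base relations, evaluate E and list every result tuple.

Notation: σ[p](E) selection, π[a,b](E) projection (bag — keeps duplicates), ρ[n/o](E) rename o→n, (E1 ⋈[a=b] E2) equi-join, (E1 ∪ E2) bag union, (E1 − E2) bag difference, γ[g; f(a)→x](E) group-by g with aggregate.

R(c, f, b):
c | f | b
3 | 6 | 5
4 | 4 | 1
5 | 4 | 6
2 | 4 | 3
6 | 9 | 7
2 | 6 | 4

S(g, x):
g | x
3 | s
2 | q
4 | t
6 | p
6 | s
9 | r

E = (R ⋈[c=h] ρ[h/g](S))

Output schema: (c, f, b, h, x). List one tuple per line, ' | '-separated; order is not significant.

Row counts bottom-up:
  R → 6
  S → 6
  ρ[h/g](S) → 6
  (R ⋈[c=h] ρ[h/g](S)) → 6

== RESULT ==
c | f | b | h | x
2 | 4 | 3 | 2 | q
2 | 6 | 4 | 2 | q
3 | 6 | 5 | 3 | s
4 | 4 | 1 | 4 | t
6 | 9 | 7 | 6 | p
6 | 9 | 7 | 6 | s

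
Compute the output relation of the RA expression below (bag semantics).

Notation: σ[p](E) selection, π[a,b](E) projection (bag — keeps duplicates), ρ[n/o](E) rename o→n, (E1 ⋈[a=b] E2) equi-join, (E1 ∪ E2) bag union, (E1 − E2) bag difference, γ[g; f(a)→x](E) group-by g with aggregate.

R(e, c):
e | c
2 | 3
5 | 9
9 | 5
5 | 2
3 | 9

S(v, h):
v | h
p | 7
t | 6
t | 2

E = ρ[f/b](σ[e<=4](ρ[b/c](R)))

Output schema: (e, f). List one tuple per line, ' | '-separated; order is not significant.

Stepwise |·|:
  R → 5
  ρ[b/c](R) → 5
  σ[e<=4](ρ[b/c](R)) → 2
  ρ[f/b](σ[e<=4](ρ[b/c](R))) → 2

== RESULT ==
e | f
2 | 3
3 | 9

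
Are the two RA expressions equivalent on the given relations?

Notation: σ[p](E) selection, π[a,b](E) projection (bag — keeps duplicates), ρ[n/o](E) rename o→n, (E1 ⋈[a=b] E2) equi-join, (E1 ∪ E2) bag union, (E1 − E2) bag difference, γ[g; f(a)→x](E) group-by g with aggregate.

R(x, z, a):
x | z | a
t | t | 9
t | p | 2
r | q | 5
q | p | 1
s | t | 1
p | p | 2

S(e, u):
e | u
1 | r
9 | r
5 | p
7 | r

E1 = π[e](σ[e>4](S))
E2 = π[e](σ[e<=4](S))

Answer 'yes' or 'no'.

E1 stepwise |·|:
  S → 4
  σ[e>4](S) → 3
  π[e](σ[e>4](S)) → 3
E2 stepwise |·|:
  S → 4
  σ[e<=4](S) → 1
  π[e](σ[e<=4](S)) → 1

E1 result:
e
5
7
9
E2 result:
e
1
Witness: (1,) appears 0× in E1 but 1× in E2.

no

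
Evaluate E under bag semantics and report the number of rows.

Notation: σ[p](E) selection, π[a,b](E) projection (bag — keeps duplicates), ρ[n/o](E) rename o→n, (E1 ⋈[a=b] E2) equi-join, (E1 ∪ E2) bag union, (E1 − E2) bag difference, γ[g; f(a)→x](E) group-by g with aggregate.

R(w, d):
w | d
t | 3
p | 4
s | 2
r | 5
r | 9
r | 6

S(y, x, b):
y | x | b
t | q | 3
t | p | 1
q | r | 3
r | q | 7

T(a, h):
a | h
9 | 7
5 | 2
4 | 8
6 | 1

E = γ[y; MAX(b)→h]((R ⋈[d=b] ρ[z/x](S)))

Stepwise |·|:
  R → 6
  S → 4
  ρ[z/x](S) → 4
  (R ⋈[d=b] ρ[z/x](S)) → 2
  γ[y; MAX(b)→h]((R ⋈[d=b] ρ[z/x](S))) → 2

|E| = 2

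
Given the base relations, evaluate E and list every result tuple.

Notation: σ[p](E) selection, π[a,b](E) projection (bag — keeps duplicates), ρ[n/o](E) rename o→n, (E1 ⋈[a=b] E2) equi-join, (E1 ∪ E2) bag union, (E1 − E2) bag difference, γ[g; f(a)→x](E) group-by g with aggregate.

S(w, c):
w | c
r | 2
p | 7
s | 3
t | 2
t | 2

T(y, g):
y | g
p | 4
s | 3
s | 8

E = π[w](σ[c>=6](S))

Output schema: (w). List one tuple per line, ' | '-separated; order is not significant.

Subexpression sizes:
  S → 5
  σ[c>=6](S) → 1
  π[w](σ[c>=6](S)) → 1

== RESULT ==
w
p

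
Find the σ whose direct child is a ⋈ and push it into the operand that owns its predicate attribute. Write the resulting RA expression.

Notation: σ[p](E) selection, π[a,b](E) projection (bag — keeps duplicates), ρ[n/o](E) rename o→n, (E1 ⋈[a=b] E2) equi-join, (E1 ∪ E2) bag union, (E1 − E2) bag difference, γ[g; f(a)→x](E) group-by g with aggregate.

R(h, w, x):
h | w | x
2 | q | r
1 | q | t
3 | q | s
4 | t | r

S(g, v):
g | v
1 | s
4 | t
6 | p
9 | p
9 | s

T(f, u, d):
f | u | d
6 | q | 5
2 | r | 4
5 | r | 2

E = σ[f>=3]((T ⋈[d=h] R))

σ filters on f, owned by the left side.
E' = (σ[f>=3](T) ⋈[d=h] R)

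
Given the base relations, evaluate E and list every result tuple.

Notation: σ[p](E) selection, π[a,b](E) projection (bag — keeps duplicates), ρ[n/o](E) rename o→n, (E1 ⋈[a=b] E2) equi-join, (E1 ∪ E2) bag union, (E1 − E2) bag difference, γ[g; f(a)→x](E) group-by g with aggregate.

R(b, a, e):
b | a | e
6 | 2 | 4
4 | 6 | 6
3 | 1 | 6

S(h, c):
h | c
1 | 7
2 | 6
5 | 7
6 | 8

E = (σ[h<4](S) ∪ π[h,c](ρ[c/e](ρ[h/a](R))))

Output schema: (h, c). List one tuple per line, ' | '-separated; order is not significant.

Subexpression sizes:
  S → 4
  σ[h<4](S) → 2
  R → 3
  ρ[h/a](R) → 3
  ρ[c/e](ρ[h/a](R)) → 3
  π[h,c](ρ[c/e](ρ[h/a](R))) → 3
  (σ[h<4](S) ∪ π[h,c](ρ[c/e](ρ[h/a](R)))) → 5

== RESULT ==
h | c
1 | 6
1 | 7
2 | 4
2 | 6
6 | 6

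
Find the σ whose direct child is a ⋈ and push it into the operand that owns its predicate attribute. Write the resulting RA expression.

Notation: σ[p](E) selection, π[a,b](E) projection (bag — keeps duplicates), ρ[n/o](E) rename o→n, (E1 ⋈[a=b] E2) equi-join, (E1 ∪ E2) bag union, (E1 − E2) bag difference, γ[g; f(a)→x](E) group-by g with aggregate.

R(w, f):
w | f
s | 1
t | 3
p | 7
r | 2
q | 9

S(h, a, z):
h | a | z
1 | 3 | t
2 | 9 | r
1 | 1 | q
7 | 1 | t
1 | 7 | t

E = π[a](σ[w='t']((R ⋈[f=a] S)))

σ filters on w, owned by the left side.
E' = π[a]((σ[w='t'](R) ⋈[f=a] S))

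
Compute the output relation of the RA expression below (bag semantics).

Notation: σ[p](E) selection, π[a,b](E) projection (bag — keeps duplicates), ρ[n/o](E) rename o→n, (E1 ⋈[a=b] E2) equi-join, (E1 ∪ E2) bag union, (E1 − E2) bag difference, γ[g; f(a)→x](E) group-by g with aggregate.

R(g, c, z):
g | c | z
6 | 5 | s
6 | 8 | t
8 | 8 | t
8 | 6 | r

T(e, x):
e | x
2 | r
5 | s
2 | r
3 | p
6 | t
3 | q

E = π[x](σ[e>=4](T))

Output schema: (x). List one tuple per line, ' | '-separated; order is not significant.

Stepwise |·|:
  T → 6
  σ[e>=4](T) → 2
  π[x](σ[e>=4](T)) → 2

== RESULT ==
x
s
t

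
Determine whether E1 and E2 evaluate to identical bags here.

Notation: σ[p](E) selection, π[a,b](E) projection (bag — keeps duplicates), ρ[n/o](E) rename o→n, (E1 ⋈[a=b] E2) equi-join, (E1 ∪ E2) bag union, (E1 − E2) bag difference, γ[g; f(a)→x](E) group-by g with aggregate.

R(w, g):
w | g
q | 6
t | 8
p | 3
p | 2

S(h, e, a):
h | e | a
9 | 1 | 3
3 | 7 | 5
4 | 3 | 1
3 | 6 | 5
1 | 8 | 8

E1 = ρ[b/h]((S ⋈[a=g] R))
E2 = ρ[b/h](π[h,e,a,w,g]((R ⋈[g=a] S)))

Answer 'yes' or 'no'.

E1 per-node cardinality:
  S → 5
  R → 4
  (S ⋈[a=g] R) → 2
  ρ[b/h]((S ⋈[a=g] R)) → 2
E2 per-node cardinality:
  R → 4
  S → 5
  (R ⋈[g=a] S) → 2
  π[h,e,a,w,g]((R ⋈[g=a] S)) → 2
  ρ[b/h](π[h,e,a,w,g]((R ⋈[g=a] S))) → 2

E1 and E2 produce the same multiset:
b | e | a | w | g
1 | 8 | 8 | t | 8
9 | 1 | 3 | p | 3

yes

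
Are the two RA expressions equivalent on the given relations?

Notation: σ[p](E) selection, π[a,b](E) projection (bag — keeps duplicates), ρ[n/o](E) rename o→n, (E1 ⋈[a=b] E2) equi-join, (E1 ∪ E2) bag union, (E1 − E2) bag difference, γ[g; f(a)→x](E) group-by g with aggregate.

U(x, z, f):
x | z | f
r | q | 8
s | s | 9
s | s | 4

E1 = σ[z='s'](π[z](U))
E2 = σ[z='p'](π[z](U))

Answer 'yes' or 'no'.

E1 subexpression sizes:
  U → 3
  π[z](U) → 3
  σ[z='s'](π[z](U)) → 2
E2 subexpression sizes:
  U → 3
  π[z](U) → 3
  σ[z='p'](π[z](U)) → 0

E1 result:
z
s
s
E2 result:
z
(0 rows)
Witness: ('s',) appears 2× in E1 but 0× in E2.

no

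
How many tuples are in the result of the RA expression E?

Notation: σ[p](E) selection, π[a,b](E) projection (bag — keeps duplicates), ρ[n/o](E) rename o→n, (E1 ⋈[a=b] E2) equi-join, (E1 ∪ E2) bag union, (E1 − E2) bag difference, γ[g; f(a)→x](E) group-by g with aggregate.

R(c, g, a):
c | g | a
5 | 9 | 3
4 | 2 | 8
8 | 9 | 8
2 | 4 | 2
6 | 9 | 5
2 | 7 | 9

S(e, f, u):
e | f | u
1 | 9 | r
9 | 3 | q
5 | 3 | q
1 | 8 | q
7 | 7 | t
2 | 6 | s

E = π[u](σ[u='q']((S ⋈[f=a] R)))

Per-node cardinality:
  S → 6
  R → 6
  (S ⋈[f=a] R) → 5
  σ[u='q']((S ⋈[f=a] R)) → 4
  π[u](σ[u='q']((S ⋈[f=a] R))) → 4

|E| = 4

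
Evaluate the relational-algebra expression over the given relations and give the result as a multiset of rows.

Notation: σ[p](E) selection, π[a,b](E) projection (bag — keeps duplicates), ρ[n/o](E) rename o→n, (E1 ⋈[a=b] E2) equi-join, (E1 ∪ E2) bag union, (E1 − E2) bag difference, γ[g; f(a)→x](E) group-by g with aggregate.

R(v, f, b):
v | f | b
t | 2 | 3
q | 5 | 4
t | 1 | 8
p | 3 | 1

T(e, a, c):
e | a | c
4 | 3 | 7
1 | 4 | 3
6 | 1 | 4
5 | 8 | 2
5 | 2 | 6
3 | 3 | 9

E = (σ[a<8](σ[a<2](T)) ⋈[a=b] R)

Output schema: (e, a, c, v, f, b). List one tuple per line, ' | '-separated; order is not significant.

Per-node cardinality:
  T → 6
  σ[a<2](T) → 1
  σ[a<8](σ[a<2](T)) → 1
  R → 4
  (σ[a<8](σ[a<2](T)) ⋈[a=b] R) → 1

== RESULT ==
e | a | c | v | f | b
6 | 1 | 4 | p | 3 | 1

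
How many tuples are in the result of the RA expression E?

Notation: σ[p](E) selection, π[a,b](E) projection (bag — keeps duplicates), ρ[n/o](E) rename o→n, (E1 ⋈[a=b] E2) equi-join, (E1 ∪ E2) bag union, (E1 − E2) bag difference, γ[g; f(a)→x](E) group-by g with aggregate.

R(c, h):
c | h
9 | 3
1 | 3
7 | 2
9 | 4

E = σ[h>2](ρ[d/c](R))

Row counts bottom-up:
  R → 4
  ρ[d/c](R) → 4
  σ[h>2](ρ[d/c](R)) → 3

|E| = 3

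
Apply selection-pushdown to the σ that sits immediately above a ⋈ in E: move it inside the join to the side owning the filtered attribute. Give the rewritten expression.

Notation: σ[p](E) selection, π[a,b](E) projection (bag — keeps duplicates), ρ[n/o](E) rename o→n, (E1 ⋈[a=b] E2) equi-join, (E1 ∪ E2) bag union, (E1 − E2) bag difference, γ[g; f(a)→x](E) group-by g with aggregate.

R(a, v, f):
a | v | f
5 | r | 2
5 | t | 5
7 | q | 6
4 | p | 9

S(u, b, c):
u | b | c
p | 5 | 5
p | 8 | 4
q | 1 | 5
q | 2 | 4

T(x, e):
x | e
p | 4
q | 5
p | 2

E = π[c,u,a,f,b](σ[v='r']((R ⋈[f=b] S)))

σ filters on v, owned by the left side.
E' = π[c,u,a,f,b]((σ[v='r'](R) ⋈[f=b] S))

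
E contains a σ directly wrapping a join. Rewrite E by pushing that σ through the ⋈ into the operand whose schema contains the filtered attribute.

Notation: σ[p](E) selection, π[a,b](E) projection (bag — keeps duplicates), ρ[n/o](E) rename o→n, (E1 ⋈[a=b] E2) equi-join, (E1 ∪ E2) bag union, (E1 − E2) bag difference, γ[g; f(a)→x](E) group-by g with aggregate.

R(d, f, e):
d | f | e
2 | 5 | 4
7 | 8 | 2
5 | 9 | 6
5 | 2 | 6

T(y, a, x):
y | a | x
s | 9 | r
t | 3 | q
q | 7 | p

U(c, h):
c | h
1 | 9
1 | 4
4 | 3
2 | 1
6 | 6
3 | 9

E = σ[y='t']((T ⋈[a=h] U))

σ filters on y, owned by the left side.
E' = (σ[y='t'](T) ⋈[a=h] U)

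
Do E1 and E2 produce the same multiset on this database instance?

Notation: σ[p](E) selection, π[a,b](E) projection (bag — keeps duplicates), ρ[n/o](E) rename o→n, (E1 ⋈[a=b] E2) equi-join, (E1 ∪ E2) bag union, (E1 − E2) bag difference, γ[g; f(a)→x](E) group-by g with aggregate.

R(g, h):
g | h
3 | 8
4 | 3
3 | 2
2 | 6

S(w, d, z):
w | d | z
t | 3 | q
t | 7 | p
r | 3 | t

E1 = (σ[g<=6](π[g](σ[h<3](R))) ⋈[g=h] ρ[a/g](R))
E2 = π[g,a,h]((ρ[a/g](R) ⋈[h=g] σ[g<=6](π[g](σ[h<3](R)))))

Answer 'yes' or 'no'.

E1 row counts bottom-up:
  R → 4
  σ[h<3](R) → 1
  π[g](σ[h<3](R)) → 1
  σ[g<=6](π[g](σ[h<3](R))) → 1
  R → 4
  ρ[a/g](R) → 4
  (σ[g<=6](π[g](σ[h<3](R))) ⋈[g=h] ρ[a/g](R)) → 1
E2 row counts bottom-up:
  R → 4
  ρ[a/g](R) → 4
  R → 4
  σ[h<3](R) → 1
  π[g](σ[h<3](R)) → 1
  σ[g<=6](π[g](σ[h<3](R))) → 1
  (ρ[a/g](R) ⋈[h=g] σ[g<=6](π[g](σ[h<3](R)))) → 1
  π[g,a,h]((ρ[a/g](R) ⋈[h=g] σ[g<=6](π[g](σ[h<3](R))))) → 1

E1 and E2 produce the same multiset:
g | a | h
3 | 4 | 3

yes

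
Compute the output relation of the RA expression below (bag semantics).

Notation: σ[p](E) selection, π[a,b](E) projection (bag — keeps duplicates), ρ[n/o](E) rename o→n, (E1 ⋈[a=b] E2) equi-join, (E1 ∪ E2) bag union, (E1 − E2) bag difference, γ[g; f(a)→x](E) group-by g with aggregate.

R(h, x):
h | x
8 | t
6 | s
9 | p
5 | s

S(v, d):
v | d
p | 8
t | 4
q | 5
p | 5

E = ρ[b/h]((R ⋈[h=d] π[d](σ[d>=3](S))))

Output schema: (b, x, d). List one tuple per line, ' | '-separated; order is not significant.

Subexpression sizes:
  R → 4
  S → 4
  σ[d>=3](S) → 4
  π[d](σ[d>=3](S)) → 4
  (R ⋈[h=d] π[d](σ[d>=3](S))) → 3
  ρ[b/h]((R ⋈[h=d] π[d](σ[d>=3](S)))) → 3

== RESULT ==
b | x | d
5 | s | 5
5 | s | 5
8 | t | 8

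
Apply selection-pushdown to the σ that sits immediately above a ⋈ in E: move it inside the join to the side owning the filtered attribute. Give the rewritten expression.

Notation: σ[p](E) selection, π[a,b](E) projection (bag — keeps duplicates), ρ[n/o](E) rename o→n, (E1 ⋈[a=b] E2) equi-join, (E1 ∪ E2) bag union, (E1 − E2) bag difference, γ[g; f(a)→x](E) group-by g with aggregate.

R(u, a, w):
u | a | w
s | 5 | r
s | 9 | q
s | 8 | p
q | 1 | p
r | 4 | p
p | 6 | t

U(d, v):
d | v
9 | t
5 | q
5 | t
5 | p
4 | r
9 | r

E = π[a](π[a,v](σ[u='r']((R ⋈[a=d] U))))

σ filters on u, owned by the left side.
E' = π[a](π[a,v]((σ[u='r'](R) ⋈[a=d] U)))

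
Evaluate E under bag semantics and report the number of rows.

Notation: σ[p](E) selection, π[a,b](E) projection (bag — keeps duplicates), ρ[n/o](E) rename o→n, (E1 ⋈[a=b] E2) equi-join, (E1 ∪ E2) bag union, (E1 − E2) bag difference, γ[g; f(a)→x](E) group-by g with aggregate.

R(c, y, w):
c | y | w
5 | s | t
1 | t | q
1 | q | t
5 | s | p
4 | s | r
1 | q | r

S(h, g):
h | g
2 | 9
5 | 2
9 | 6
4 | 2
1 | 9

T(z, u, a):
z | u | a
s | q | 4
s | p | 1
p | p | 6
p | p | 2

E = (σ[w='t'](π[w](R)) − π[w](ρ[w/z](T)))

Per-node cardinality:
  R → 6
  π[w](R) → 6
  σ[w='t'](π[w](R)) → 2
  T → 4
  ρ[w/z](T) → 4
  π[w](ρ[w/z](T)) → 4
  (σ[w='t'](π[w](R)) − π[w](ρ[w/z](T))) → 2

|E| = 2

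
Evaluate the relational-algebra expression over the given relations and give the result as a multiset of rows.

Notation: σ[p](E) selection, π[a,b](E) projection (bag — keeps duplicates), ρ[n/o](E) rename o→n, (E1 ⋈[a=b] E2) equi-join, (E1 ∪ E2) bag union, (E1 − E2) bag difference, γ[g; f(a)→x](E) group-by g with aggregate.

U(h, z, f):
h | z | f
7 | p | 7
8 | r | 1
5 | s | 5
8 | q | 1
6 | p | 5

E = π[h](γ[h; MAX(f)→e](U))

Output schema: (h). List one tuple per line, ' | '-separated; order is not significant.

Row counts bottom-up:
  U → 5
  γ[h; MAX(f)→e](U) → 4
  π[h](γ[h; MAX(f)→e](U)) → 4

== RESULT ==
h
5
6
7
8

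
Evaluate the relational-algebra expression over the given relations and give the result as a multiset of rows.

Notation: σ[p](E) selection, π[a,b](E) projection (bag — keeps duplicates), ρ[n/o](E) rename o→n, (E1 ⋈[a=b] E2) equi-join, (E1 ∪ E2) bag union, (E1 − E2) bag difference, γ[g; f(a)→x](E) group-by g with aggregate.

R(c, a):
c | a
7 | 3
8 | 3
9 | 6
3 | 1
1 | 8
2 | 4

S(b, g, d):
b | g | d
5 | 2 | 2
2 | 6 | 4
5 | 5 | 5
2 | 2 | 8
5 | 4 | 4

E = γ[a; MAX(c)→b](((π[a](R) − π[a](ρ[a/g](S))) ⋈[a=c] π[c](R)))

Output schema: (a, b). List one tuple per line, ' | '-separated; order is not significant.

Stepwise |·|:
  R → 6
  π[a](R) → 6
  S → 5
  ρ[a/g](S) → 5
  π[a](ρ[a/g](S)) → 5
  (π[a](R) − π[a](ρ[a/g](S))) → 4
  R → 6
  π[c](R) → 6
  ((π[a](R) − π[a](ρ[a/g](S))) ⋈[a=c] π[c](R)) → 4
  γ[a; MAX(c)→b](((π[a](R) − π[a](ρ[a/g](S))) ⋈[a=c] π[c](R))) → 3

== RESULT ==
a | b
1 | 1
3 | 3
8 | 8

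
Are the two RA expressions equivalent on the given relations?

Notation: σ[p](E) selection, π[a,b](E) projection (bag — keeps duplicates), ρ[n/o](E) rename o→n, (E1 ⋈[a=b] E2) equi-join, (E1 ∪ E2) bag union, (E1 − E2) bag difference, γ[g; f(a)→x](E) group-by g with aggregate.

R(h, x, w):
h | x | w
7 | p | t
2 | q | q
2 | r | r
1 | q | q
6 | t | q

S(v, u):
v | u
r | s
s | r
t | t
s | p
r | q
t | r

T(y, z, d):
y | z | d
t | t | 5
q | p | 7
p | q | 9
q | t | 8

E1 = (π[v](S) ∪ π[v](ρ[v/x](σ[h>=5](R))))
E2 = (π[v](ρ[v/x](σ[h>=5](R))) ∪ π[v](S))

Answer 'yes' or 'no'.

E1 per-node cardinality:
  S → 6
  π[v](S) → 6
  R → 5
  σ[h>=5](R) → 2
  ρ[v/x](σ[h>=5](R)) → 2
  π[v](ρ[v/x](σ[h>=5](R))) → 2
  (π[v](S) ∪ π[v](ρ[v/x](σ[h>=5](R)))) → 8
E2 per-node cardinality:
  R → 5
  σ[h>=5](R) → 2
  ρ[v/x](σ[h>=5](R)) → 2
  π[v](ρ[v/x](σ[h>=5](R))) → 2
  S → 6
  π[v](S) → 6
  (π[v](ρ[v/x](σ[h>=5](R))) ∪ π[v](S)) → 8

E1 and E2 produce the same multiset:
v
p
r
r
s
s
t
t
t

yes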